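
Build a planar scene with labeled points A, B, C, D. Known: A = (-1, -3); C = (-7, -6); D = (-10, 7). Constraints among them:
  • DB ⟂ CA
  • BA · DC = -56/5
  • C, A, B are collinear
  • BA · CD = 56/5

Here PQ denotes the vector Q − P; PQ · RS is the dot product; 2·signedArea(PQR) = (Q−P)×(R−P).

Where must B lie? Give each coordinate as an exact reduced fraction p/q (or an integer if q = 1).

B = (-21/5, -23/5)

1. B_x = -21/5  [C, A, B are collinear ∩ DB ⟂ CA]
2. B_y = -23/5  [C, A, B are collinear ∩ DB ⟂ CA]
   → B = (-21/5, -23/5)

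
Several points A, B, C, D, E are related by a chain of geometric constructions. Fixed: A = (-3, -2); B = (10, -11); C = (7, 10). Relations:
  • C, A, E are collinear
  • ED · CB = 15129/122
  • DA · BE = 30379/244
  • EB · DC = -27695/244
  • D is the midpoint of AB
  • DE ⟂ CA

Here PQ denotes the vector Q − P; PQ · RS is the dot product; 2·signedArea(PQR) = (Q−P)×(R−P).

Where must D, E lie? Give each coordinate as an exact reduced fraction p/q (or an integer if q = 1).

1. D_x = 7/2  [D is the midpoint of AB]
2. D_y = -13/2  [D is the midpoint of AB]
   → D = (7/2, -13/2)
3. E_x = -311/122  [C, A, E are collinear ∩ DE ⟂ CA]
4. E_y = -89/61  [C, A, E are collinear ∩ DE ⟂ CA]
   → E = (-311/122, -89/61)

D = (7/2, -13/2)
E = (-311/122, -89/61)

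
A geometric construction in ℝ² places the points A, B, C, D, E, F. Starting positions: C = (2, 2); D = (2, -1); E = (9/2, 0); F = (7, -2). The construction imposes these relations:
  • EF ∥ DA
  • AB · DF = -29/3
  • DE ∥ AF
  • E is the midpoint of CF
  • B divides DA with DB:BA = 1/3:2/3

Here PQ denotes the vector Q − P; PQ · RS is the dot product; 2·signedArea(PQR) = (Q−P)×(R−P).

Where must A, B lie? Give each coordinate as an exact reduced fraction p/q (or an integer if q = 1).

A = (9/2, -3)
B = (17/6, -5/3)

1. A_x = 9/2  [DE ∥ AF ∩ EF ∥ DA]
2. A_y = -3  [DE ∥ AF ∩ EF ∥ DA]
   → A = (9/2, -3)
3. B_x = 17/6  [B divides DA with DB:BA = 1/3:2/3]
4. B_y = -5/3  [B divides DA with DB:BA = 1/3:2/3]
   → B = (17/6, -5/3)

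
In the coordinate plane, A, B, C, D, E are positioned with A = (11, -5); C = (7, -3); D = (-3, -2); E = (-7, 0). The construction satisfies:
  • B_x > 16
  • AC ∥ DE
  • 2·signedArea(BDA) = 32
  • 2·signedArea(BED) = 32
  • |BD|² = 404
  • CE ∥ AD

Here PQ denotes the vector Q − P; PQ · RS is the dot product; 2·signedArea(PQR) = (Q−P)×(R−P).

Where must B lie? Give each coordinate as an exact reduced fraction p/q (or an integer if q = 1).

1. B_x = 17  [2·signedArea(BED) = 32 ∩ 2·signedArea(BDA) = 32]
2. B_y = -4  [2·signedArea(BED) = 32 ∩ 2·signedArea(BDA) = 32]
   → B = (17, -4)

B = (17, -4)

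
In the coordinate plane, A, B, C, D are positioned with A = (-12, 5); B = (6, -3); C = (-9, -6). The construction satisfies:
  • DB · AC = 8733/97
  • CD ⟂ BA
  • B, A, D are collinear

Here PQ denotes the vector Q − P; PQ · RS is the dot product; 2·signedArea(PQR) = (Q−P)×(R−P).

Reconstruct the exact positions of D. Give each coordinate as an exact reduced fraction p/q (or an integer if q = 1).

D = (-525/97, 201/97)

1. D_x = -525/97  [B, A, D are collinear ∩ CD ⟂ BA]
2. D_y = 201/97  [B, A, D are collinear ∩ CD ⟂ BA]
   → D = (-525/97, 201/97)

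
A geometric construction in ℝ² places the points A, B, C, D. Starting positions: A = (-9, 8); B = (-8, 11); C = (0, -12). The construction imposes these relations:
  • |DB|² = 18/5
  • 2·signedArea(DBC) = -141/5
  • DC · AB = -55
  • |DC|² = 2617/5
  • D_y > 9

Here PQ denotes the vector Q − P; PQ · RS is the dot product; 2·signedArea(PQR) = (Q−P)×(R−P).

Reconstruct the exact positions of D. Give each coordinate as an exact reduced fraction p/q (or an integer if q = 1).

D = (-43/5, 46/5)

1. D_x = -43/5  [2·signedArea(DBC) = -141/5 ∩ DC · AB = -55]
2. D_y = 46/5  [2·signedArea(DBC) = -141/5 ∩ DC · AB = -55]
   → D = (-43/5, 46/5)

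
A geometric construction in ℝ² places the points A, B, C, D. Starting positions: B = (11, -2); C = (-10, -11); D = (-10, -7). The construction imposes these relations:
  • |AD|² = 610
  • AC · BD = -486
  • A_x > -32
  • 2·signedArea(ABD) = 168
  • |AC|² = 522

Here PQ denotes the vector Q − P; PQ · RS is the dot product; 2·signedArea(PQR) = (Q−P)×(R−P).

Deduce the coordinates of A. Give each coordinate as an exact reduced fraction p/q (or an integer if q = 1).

A = (-31, -20)

1. A_x = -31  [AC · BD = -486 ∩ 2·signedArea(ABD) = 168]
2. A_y = -20  [AC · BD = -486 ∩ 2·signedArea(ABD) = 168]
   → A = (-31, -20)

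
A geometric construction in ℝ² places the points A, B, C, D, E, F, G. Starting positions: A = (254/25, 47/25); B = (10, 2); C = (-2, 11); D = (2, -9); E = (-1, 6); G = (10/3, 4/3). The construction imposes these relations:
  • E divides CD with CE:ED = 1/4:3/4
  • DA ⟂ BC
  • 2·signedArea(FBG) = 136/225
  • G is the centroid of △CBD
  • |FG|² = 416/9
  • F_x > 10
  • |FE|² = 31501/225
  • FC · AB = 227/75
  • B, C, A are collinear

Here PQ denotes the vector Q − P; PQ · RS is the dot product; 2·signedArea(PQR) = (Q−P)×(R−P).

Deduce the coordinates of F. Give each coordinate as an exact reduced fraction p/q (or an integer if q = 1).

1. F_x = 758/75  [FC · AB = 227/75 ∩ 2·signedArea(FBG) = 136/225]
2. F_y = 48/25  [FC · AB = 227/75 ∩ 2·signedArea(FBG) = 136/225]
   → F = (758/75, 48/25)

F = (758/75, 48/25)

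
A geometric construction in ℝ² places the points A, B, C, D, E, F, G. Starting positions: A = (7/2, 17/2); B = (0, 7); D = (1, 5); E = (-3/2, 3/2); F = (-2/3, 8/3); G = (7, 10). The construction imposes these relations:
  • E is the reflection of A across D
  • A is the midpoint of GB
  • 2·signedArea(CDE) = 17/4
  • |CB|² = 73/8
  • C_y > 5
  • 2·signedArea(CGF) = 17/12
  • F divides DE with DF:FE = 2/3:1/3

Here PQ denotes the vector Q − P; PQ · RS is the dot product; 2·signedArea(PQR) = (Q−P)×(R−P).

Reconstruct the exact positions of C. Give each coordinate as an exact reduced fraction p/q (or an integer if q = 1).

C = (11/4, 23/4)

1. C_x = 11/4  [2·signedArea(CGF) = 17/12 ∩ 2·signedArea(CDE) = 17/4]
2. C_y = 23/4  [2·signedArea(CGF) = 17/12 ∩ 2·signedArea(CDE) = 17/4]
   → C = (11/4, 23/4)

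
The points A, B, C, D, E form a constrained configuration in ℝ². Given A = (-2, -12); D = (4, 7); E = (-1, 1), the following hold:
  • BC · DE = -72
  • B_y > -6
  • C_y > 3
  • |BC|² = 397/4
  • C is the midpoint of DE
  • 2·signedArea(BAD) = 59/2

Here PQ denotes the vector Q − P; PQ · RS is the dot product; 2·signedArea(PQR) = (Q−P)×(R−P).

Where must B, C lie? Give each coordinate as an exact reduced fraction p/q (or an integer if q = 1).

1. C_x = 3/2  [C is the midpoint of DE]
2. C_y = 4  [C is the midpoint of DE]
   → C = (3/2, 4)
3. B_x = -3/2  [2·signedArea(BAD) = 59/2 ∩ BC · DE = -72]
4. B_y = -11/2  [2·signedArea(BAD) = 59/2 ∩ BC · DE = -72]
   → B = (-3/2, -11/2)

B = (-3/2, -11/2)
C = (3/2, 4)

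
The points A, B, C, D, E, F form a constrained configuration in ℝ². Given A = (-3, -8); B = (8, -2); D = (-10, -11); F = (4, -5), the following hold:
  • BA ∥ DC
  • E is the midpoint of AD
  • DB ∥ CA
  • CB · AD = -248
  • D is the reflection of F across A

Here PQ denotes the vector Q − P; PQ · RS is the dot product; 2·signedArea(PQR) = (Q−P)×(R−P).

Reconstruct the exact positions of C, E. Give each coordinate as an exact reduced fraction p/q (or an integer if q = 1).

C = (-21, -17)
E = (-13/2, -19/2)

1. C_x = -21  [DB ∥ CA ∩ BA ∥ DC]
2. C_y = -17  [DB ∥ CA ∩ BA ∥ DC]
   → C = (-21, -17)
3. E_x = -13/2  [E is the midpoint of AD]
4. E_y = -19/2  [E is the midpoint of AD]
   → E = (-13/2, -19/2)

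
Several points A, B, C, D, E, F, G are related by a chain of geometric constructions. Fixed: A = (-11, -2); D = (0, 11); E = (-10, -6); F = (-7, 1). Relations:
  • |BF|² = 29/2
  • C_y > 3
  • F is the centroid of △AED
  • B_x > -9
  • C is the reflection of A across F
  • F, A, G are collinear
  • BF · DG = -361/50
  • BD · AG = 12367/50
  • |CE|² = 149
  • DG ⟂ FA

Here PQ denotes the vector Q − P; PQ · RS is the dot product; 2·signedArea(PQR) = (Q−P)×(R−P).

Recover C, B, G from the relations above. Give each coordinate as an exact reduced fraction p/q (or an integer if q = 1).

1. C_x = -3  [C is the reflection of A across F]
2. C_y = 4  [C is the reflection of A across F]
   → C = (-3, 4)
3. G_x = 57/25  [F, A, G are collinear ∩ DG ⟂ FA]
4. G_y = 199/25  [F, A, G are collinear ∩ DG ⟂ FA]
   → G = (57/25, 199/25)
5. B_x = -17/2  [BD · AG = 12367/50 ∩ BF · DG = -361/50]
6. B_y = -5/2  [BD · AG = 12367/50 ∩ BF · DG = -361/50]
   → B = (-17/2, -5/2)

B = (-17/2, -5/2)
C = (-3, 4)
G = (57/25, 199/25)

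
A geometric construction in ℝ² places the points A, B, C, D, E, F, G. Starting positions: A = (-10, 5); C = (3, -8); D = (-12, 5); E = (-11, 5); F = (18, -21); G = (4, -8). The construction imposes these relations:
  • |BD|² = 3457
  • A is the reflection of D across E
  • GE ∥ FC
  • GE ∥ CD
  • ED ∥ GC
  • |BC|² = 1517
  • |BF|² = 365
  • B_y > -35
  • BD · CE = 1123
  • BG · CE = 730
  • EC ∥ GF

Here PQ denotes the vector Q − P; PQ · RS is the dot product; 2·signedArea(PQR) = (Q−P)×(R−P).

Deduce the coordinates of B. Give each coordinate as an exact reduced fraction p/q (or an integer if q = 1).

1. B_x = 32  [line 14·x + -13·y + -890 = 0 ∩ |BD|² = 3457]
2. B_y = -34  [line 14·x + -13·y + -890 = 0 ∩ |BD|² = 3457]
   → B = (32, -34)

B = (32, -34)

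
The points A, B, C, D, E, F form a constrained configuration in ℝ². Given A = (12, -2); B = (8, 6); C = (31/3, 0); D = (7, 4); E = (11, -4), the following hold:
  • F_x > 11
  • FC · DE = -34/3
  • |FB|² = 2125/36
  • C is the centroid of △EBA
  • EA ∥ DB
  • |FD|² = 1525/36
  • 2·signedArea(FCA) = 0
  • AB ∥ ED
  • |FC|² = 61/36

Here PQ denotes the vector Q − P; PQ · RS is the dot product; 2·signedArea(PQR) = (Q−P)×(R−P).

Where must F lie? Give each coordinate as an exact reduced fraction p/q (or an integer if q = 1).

1. F_x = 67/6  [2·signedArea(FCA) = 0 ∩ FC · DE = -34/3]
2. F_y = -1  [2·signedArea(FCA) = 0 ∩ FC · DE = -34/3]
   → F = (67/6, -1)

F = (67/6, -1)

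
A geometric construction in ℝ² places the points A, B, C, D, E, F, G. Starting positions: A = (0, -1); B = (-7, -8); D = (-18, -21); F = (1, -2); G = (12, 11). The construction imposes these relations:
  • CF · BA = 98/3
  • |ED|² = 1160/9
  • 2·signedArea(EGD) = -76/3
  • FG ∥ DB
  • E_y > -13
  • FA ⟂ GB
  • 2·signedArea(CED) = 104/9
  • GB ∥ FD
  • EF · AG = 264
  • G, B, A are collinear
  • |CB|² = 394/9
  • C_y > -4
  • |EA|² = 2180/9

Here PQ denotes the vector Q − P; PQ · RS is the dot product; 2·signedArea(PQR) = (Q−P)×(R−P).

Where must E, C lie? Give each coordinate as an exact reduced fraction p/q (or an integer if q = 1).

C = (-2, -11/3)
E = (-32/3, -37/3)

1. E_x = -32/3  [2·signedArea(EGD) = -76/3 ∩ EF · AG = 264]
2. E_y = -37/3  [2·signedArea(EGD) = -76/3 ∩ EF · AG = 264]
   → E = (-32/3, -37/3)
3. C_x = -2  [2·signedArea(CED) = 104/9 ∩ CF · BA = 98/3]
4. C_y = -11/3  [2·signedArea(CED) = 104/9 ∩ CF · BA = 98/3]
   → C = (-2, -11/3)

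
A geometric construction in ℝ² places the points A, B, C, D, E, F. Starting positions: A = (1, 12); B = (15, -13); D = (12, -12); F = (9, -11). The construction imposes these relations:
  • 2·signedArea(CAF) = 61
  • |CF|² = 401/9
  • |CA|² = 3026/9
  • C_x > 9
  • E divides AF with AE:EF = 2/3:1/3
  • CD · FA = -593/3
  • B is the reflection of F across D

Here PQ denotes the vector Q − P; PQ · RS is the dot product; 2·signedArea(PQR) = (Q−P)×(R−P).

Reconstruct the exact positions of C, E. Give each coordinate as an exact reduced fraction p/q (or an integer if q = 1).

C = (28/3, -13/3)
E = (19/3, -10/3)

1. C_x = 28/3  [2·signedArea(CAF) = 61 ∩ CD · FA = -593/3]
2. C_y = -13/3  [2·signedArea(CAF) = 61 ∩ CD · FA = -593/3]
   → C = (28/3, -13/3)
3. E_x = 19/3  [E divides AF with AE:EF = 2/3:1/3]
4. E_y = -10/3  [E divides AF with AE:EF = 2/3:1/3]
   → E = (19/3, -10/3)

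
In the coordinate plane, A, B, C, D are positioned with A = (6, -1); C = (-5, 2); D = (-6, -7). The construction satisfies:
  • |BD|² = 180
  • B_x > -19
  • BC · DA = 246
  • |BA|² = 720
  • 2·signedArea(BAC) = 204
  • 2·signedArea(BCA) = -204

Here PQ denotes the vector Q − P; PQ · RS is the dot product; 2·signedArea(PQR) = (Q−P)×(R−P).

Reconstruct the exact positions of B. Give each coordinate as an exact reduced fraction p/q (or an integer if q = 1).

B = (-18, -13)

1. B_x = -18  [BC · DA = 246 ∩ 2·signedArea(BAC) = 204]
2. B_y = -13  [BC · DA = 246 ∩ 2·signedArea(BAC) = 204]
   → B = (-18, -13)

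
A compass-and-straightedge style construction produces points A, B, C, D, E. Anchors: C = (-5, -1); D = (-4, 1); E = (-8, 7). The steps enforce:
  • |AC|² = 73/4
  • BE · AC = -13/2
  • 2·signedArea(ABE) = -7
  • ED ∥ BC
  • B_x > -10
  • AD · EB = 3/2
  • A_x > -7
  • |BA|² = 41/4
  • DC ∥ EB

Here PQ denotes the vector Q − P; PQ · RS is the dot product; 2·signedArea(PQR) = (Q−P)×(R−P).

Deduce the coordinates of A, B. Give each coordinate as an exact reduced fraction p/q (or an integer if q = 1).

A = (-13/2, 3)
B = (-9, 5)

1. B_x = -9  [ED ∥ BC ∩ DC ∥ EB]
2. B_y = 5  [ED ∥ BC ∩ DC ∥ EB]
   → B = (-9, 5)
3. A_x = -13/2  [2·signedArea(ABE) = -7 ∩ BE · AC = -13/2]
4. A_y = 3  [2·signedArea(ABE) = -7 ∩ BE · AC = -13/2]
   → A = (-13/2, 3)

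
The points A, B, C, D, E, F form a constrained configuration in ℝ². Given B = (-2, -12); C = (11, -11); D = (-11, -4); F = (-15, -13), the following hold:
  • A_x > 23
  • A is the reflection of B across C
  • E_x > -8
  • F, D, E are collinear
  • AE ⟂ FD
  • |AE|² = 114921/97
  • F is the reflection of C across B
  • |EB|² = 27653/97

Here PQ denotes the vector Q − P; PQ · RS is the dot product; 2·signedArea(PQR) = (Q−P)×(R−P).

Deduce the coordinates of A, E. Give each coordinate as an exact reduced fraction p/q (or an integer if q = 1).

A = (24, -10)
E = (-723/97, 386/97)

1. A_x = 24  [A is the reflection of B across C]
2. A_y = -10  [A is the reflection of B across C]
   → A = (24, -10)
3. E_x = -723/97  [F, D, E are collinear ∩ AE ⟂ FD]
4. E_y = 386/97  [F, D, E are collinear ∩ AE ⟂ FD]
   → E = (-723/97, 386/97)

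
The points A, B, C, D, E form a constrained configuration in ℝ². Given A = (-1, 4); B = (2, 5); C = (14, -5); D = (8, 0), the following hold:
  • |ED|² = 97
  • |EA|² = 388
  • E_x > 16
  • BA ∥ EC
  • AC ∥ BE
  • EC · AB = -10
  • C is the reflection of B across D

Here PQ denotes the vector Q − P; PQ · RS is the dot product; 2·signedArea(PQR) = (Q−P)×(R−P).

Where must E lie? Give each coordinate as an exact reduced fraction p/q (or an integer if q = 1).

1. E_x = 17  [BA ∥ EC ∩ AC ∥ BE]
2. E_y = -4  [BA ∥ EC ∩ AC ∥ BE]
   → E = (17, -4)

E = (17, -4)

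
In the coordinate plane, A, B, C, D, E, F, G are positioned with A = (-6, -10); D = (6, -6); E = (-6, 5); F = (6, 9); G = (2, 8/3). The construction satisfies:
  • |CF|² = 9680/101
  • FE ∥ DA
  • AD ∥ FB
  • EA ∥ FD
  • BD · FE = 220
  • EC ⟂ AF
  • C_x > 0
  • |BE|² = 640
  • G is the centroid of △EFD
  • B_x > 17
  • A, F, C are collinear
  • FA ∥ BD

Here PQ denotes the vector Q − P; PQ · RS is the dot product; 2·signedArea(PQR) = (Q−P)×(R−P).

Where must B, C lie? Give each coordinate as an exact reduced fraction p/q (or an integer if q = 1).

B = (18, 13)
C = (78/101, 73/101)

1. B_x = 18  [FA ∥ BD ∩ AD ∥ FB]
2. B_y = 13  [FA ∥ BD ∩ AD ∥ FB]
   → B = (18, 13)
3. C_x = 78/101  [A, F, C are collinear ∩ EC ⟂ AF]
4. C_y = 73/101  [A, F, C are collinear ∩ EC ⟂ AF]
   → C = (78/101, 73/101)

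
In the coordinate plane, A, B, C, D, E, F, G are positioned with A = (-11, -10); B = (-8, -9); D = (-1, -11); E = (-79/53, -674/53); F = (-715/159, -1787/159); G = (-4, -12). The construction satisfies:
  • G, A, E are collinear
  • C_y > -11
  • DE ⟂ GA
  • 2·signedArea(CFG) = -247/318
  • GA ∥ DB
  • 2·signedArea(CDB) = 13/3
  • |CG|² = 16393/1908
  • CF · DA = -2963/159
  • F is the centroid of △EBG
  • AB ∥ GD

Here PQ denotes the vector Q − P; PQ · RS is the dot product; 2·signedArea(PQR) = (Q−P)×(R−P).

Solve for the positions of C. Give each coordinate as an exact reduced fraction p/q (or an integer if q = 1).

1. C_x = -1987/318  [2·signedArea(CDB) = 13/3 ∩ CF · DA = -2963/159]
2. C_y = -1609/159  [2·signedArea(CDB) = 13/3 ∩ CF · DA = -2963/159]
   → C = (-1987/318, -1609/159)

C = (-1987/318, -1609/159)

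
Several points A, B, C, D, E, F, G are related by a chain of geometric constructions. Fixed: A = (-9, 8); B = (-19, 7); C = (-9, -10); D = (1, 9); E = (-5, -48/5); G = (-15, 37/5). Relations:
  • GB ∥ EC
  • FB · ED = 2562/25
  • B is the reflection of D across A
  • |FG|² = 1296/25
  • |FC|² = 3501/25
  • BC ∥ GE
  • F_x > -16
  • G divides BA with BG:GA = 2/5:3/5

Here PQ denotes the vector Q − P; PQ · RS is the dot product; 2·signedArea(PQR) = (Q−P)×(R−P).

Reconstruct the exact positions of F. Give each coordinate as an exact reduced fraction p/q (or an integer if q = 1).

1. F_x = -15  [line -6·x + -93/5·y + -2157/25 = 0 ∩ |FG|² = 1296/25]
2. F_y = 1/5  [line -6·x + -93/5·y + -2157/25 = 0 ∩ |FG|² = 1296/25]
   → F = (-15, 1/5)

F = (-15, 1/5)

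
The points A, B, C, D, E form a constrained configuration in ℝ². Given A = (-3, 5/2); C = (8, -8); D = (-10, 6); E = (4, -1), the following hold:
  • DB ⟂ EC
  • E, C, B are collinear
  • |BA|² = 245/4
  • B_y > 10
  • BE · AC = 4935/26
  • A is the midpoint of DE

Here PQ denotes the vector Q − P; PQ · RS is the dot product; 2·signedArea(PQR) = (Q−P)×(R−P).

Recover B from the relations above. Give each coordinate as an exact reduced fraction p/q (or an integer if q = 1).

B = (-32/13, 134/13)

1. B_x = -32/13  [E, C, B are collinear ∩ DB ⟂ EC]
2. B_y = 134/13  [E, C, B are collinear ∩ DB ⟂ EC]
   → B = (-32/13, 134/13)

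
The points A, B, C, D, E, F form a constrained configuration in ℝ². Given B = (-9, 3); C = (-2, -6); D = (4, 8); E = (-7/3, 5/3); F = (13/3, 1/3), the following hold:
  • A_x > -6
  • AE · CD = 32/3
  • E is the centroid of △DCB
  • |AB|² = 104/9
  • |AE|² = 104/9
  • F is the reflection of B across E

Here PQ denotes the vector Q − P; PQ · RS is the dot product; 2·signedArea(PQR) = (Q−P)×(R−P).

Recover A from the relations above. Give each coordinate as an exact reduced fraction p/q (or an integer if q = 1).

1. A_x = -17/3  [line -6·x + -14·y + -4/3 = 0 ∩ |AB|² = 104/9]
2. A_y = 7/3  [line -6·x + -14·y + -4/3 = 0 ∩ |AB|² = 104/9]
   → A = (-17/3, 7/3)

A = (-17/3, 7/3)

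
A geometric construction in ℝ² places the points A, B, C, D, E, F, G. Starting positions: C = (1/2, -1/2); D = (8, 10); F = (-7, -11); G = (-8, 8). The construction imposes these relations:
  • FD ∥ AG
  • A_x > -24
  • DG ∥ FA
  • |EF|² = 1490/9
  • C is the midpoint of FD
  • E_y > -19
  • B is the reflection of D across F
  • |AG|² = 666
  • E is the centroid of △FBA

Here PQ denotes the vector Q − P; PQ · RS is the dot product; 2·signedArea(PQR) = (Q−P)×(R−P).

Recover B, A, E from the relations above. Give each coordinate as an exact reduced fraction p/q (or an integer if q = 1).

1. B_x = -22  [B is the reflection of D across F]
2. B_y = -32  [B is the reflection of D across F]
   → B = (-22, -32)
3. A_x = -23  [FD ∥ AG ∩ DG ∥ FA]
4. A_y = -13  [FD ∥ AG ∩ DG ∥ FA]
   → A = (-23, -13)
5. E_x = -52/3  [E is the centroid of △FBA]
6. E_y = -56/3  [E is the centroid of △FBA]
   → E = (-52/3, -56/3)

A = (-23, -13)
B = (-22, -32)
E = (-52/3, -56/3)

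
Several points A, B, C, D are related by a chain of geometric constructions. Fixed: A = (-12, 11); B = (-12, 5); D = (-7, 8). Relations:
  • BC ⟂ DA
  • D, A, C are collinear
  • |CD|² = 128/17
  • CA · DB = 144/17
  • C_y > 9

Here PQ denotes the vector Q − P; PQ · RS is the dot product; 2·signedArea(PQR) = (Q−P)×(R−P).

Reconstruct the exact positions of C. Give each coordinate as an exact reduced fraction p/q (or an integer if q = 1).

C = (-159/17, 160/17)

1. C_x = -159/17  [D, A, C are collinear ∩ BC ⟂ DA]
2. C_y = 160/17  [D, A, C are collinear ∩ BC ⟂ DA]
   → C = (-159/17, 160/17)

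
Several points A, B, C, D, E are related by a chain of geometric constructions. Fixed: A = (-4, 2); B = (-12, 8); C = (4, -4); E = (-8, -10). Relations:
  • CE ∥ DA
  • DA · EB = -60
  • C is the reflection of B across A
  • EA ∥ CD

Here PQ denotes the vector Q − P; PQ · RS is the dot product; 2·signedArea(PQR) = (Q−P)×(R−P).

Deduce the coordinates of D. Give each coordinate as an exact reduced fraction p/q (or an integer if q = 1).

1. D_x = 8  [CE ∥ DA ∩ EA ∥ CD]
2. D_y = 8  [CE ∥ DA ∩ EA ∥ CD]
   → D = (8, 8)

D = (8, 8)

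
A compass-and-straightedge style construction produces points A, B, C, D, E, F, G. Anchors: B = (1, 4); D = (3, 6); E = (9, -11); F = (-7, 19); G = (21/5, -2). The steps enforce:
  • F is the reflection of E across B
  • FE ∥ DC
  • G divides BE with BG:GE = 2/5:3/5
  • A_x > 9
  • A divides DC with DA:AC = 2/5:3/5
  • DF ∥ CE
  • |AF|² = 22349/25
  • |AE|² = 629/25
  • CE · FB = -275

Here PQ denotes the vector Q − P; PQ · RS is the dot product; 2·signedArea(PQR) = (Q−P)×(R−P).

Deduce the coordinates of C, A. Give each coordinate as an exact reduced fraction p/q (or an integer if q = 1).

1. C_x = 19  [DF ∥ CE ∩ FE ∥ DC]
2. C_y = -24  [DF ∥ CE ∩ FE ∥ DC]
   → C = (19, -24)
3. A_x = 47/5  [A divides DC with DA:AC = 2/5:3/5]
4. A_y = -6  [A divides DC with DA:AC = 2/5:3/5]
   → A = (47/5, -6)

A = (47/5, -6)
C = (19, -24)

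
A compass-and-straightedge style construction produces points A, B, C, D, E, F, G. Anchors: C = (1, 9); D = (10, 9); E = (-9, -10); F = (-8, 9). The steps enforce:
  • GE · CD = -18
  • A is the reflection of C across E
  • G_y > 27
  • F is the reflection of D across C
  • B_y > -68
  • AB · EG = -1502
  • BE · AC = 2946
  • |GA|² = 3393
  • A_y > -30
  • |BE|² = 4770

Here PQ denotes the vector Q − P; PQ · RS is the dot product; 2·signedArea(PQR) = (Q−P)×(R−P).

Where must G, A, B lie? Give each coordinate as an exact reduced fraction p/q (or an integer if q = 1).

A = (-19, -29)
B = (-48, -67)
G = (-7, 28)

1. G_x = -7  [GE · CD = -18]
2. A_x = -19  [A is the reflection of C across E]
3. A_y = -29  [A is the reflection of C across E]
   → A = (-19, -29)
4. B_x = -48  [line -20·x + -38·y + -3506 = 0 ∩ |BE|² = 4770]
5. B_y = -67  [line -20·x + -38·y + -3506 = 0 ∩ |BE|² = 4770]
   → B = (-48, -67)
6. G_x = -7  [GE · CD = -18 ∩ AB · EG = -1502]
7. G_y = 28  [GE · CD = -18 ∩ AB · EG = -1502]
   → G = (-7, 28)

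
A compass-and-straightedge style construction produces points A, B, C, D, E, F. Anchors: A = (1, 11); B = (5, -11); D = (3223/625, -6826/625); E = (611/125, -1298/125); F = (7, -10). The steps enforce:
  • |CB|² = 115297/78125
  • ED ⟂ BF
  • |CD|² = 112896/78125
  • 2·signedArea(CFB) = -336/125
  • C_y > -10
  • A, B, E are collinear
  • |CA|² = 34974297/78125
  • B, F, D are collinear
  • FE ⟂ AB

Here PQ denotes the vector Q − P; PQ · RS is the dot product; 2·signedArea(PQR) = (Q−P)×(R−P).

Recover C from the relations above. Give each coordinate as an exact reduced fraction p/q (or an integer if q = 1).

1. C_x = 2887/625  [line 1·x + -2·y + -3039/125 = 0 ∩ |CB|² = 115297/78125]
2. C_y = -6154/625  [line 1·x + -2·y + -3039/125 = 0 ∩ |CB|² = 115297/78125]
   → C = (2887/625, -6154/625)

C = (2887/625, -6154/625)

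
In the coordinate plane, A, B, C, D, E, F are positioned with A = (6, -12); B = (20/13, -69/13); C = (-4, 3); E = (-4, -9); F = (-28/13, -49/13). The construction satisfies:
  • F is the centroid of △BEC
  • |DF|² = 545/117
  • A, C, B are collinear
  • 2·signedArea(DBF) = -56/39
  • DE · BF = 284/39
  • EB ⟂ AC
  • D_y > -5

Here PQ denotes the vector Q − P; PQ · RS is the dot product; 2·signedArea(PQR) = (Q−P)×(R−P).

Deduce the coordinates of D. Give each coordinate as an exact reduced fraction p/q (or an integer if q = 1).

1. D_x = -2/39  [2·signedArea(DBF) = -56/39 ∩ DE · BF = 284/39]
2. D_y = -166/39  [2·signedArea(DBF) = -56/39 ∩ DE · BF = 284/39]
   → D = (-2/39, -166/39)

D = (-2/39, -166/39)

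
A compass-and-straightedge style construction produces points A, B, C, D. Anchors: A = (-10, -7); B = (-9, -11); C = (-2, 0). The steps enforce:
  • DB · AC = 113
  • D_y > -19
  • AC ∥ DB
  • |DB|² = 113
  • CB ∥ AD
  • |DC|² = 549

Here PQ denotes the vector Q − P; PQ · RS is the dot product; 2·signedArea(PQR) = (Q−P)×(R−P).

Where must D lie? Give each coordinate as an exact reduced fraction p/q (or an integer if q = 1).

D = (-17, -18)

1. D_x = -17  [AC ∥ DB ∩ CB ∥ AD]
2. D_y = -18  [AC ∥ DB ∩ CB ∥ AD]
   → D = (-17, -18)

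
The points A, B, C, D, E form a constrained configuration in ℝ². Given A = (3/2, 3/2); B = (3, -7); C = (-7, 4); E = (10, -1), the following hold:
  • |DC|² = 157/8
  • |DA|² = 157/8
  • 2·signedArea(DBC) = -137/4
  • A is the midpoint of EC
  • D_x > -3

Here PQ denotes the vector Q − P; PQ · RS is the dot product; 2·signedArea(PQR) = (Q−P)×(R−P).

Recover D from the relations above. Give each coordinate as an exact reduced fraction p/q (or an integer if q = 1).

1. D_x = -11/4  [line -11·x + -10·y + -11/4 = 0 ∩ |DC|² = 157/8]
2. D_y = 11/4  [line -11·x + -10·y + -11/4 = 0 ∩ |DC|² = 157/8]
   → D = (-11/4, 11/4)

D = (-11/4, 11/4)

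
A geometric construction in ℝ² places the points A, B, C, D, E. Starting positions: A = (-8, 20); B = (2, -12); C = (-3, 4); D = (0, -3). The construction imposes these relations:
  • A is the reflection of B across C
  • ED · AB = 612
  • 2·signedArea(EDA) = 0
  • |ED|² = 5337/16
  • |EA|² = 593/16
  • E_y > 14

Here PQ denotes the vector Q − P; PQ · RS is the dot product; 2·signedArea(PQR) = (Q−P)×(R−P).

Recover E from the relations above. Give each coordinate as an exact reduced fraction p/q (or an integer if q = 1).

E = (-6, 57/4)

1. E_x = -6  [2·signedArea(EDA) = 0 ∩ ED · AB = 612]
2. E_y = 57/4  [2·signedArea(EDA) = 0 ∩ ED · AB = 612]
   → E = (-6, 57/4)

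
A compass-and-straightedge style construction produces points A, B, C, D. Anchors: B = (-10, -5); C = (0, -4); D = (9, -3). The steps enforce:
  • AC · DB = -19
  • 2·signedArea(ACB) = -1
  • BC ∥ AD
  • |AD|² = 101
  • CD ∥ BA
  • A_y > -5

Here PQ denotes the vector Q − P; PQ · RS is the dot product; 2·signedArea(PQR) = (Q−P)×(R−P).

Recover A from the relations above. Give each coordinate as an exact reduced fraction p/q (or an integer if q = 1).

1. A_x = -1  [BC ∥ AD ∩ CD ∥ BA]
2. A_y = -4  [BC ∥ AD ∩ CD ∥ BA]
   → A = (-1, -4)

A = (-1, -4)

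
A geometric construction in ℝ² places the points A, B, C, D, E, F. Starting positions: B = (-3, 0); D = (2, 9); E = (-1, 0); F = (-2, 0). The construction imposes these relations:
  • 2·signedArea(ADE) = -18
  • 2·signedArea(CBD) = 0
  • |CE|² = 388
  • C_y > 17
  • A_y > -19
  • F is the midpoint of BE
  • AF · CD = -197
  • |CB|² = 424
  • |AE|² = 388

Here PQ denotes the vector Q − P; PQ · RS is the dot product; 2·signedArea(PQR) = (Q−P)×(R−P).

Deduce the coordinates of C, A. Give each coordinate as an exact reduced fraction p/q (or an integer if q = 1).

1. C_x = 7  [line -9·x + 5·y + -27 = 0 ∩ |CE|² = 388]
2. C_y = 18  [line -9·x + 5·y + -27 = 0 ∩ |CE|² = 388]
   → C = (7, 18)
3. A_x = -9  [2·signedArea(ADE) = -18 ∩ AF · CD = -197]
4. A_y = -18  [2·signedArea(ADE) = -18 ∩ AF · CD = -197]
   → A = (-9, -18)

A = (-9, -18)
C = (7, 18)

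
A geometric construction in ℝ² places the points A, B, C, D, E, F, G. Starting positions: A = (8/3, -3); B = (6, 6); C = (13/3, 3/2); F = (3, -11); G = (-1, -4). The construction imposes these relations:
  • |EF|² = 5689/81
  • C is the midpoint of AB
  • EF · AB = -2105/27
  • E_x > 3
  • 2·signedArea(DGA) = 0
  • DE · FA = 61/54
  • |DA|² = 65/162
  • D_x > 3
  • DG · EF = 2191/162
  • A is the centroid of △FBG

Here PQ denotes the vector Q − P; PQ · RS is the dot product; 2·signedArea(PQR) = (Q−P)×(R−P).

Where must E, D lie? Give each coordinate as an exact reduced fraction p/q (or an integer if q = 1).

D = (59/18, -17/6)
E = (35/9, -8/3)

1. D_x = 59/18  [line -1·x + 11/3·y + 41/3 = 0 ∩ |DA|² = 65/162]
2. D_y = -17/6  [line -1·x + 11/3·y + 41/3 = 0 ∩ |DA|² = 65/162]
   → D = (59/18, -17/6)
3. E_x = 35/9  [EF · AB = -2105/27 ∩ DG · EF = 2191/162]
4. E_y = -8/3  [EF · AB = -2105/27 ∩ DG · EF = 2191/162]
   → E = (35/9, -8/3)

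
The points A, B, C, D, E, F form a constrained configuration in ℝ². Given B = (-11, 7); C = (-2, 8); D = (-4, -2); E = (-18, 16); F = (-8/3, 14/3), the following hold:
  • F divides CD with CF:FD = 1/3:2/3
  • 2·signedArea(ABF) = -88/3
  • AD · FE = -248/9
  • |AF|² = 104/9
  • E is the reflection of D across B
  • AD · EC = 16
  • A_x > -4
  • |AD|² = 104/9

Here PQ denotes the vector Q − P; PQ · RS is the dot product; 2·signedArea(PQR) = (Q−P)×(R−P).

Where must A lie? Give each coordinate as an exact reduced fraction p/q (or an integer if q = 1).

A = (-10/3, 4/3)

1. A_x = -10/3  [AD · FE = -248/9 ∩ 2·signedArea(ABF) = -88/3]
2. A_y = 4/3  [AD · FE = -248/9 ∩ 2·signedArea(ABF) = -88/3]
   → A = (-10/3, 4/3)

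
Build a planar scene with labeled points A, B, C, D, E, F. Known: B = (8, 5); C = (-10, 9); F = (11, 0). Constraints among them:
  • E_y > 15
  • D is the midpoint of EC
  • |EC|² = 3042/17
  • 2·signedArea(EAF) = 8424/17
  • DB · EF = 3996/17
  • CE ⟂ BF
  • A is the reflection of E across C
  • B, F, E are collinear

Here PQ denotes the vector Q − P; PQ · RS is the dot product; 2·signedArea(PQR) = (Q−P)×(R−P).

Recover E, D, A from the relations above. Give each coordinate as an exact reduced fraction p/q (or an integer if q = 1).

A = (-365/17, 36/17)
D = (-145/34, 423/34)
E = (25/17, 270/17)

1. E_x = 25/17  [B, F, E are collinear ∩ CE ⟂ BF]
2. E_y = 270/17  [B, F, E are collinear ∩ CE ⟂ BF]
   → E = (25/17, 270/17)
3. D_x = -145/34  [D is the midpoint of EC]
4. D_y = 423/34  [D is the midpoint of EC]
   → D = (-145/34, 423/34)
5. A_x = -365/17  [A is the reflection of E across C]
6. A_y = 36/17  [A is the reflection of E across C]
   → A = (-365/17, 36/17)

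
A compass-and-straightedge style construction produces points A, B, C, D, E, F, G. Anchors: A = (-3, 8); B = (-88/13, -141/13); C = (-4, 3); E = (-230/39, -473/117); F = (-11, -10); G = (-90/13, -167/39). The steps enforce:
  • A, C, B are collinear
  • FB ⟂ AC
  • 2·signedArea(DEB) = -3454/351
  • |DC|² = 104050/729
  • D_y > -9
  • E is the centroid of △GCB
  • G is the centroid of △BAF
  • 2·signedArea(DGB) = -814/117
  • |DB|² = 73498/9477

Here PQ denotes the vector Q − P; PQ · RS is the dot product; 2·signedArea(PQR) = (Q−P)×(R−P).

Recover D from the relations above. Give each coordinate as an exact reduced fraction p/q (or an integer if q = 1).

D = (-71/9, -224/27)

1. D_x = -71/9  [2·signedArea(DGB) = -814/117 ∩ 2·signedArea(DEB) = -3454/351]
2. D_y = -224/27  [2·signedArea(DGB) = -814/117 ∩ 2·signedArea(DEB) = -3454/351]
   → D = (-71/9, -224/27)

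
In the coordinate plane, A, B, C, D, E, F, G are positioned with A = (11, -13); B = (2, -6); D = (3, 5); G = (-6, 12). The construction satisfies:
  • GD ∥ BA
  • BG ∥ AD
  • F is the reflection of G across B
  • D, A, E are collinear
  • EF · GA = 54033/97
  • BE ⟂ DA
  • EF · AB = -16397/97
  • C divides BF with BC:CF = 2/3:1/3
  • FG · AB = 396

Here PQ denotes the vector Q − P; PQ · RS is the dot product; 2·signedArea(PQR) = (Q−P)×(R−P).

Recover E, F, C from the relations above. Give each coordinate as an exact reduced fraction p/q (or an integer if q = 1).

C = (22/3, -18)
E = (671/97, -370/97)
F = (10, -24)

1. E_x = 671/97  [D, A, E are collinear ∩ BE ⟂ DA]
2. E_y = -370/97  [D, A, E are collinear ∩ BE ⟂ DA]
   → E = (671/97, -370/97)
3. F_x = 10  [F is the reflection of G across B]
4. F_y = -24  [F is the reflection of G across B]
   → F = (10, -24)
5. C_x = 22/3  [C divides BF with BC:CF = 2/3:1/3]
6. C_y = -18  [C divides BF with BC:CF = 2/3:1/3]
   → C = (22/3, -18)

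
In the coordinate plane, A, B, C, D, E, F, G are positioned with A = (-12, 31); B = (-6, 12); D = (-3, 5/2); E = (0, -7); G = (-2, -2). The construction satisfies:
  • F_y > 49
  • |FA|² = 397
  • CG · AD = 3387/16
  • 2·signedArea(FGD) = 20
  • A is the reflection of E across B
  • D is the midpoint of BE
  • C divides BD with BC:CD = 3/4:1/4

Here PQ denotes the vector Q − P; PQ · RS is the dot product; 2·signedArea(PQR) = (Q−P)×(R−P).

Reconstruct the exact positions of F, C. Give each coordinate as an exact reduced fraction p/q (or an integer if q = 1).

1. F_x = -18  [line -9/2·x + -1·y + -31 = 0 ∩ |FA|² = 397]
2. F_y = 50  [line -9/2·x + -1·y + -31 = 0 ∩ |FA|² = 397]
   → F = (-18, 50)
3. C_x = -15/4  [C divides BD with BC:CD = 3/4:1/4]
4. C_y = 39/8  [C divides BD with BC:CD = 3/4:1/4]
   → C = (-15/4, 39/8)

C = (-15/4, 39/8)
F = (-18, 50)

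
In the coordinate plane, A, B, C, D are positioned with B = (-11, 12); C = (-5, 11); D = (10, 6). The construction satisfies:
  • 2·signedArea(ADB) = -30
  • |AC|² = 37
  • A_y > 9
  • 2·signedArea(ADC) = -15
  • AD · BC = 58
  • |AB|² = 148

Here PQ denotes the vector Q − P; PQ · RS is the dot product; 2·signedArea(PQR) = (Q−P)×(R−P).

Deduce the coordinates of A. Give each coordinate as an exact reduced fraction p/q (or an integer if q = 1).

1. A_x = 1  [2·signedArea(ADB) = -30 ∩ 2·signedArea(ADC) = -15]
2. A_y = 10  [2·signedArea(ADB) = -30 ∩ 2·signedArea(ADC) = -15]
   → A = (1, 10)

A = (1, 10)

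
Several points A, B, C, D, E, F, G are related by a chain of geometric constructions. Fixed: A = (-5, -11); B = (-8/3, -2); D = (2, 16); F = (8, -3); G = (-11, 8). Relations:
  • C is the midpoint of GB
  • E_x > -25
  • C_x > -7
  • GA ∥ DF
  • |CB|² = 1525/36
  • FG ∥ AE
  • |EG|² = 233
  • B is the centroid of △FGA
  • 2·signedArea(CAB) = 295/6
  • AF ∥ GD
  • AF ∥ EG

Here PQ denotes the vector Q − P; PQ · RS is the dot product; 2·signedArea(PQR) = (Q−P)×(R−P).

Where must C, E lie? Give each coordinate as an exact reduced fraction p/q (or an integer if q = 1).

C = (-41/6, 3)
E = (-24, 0)

1. C_x = -41/6  [C is the midpoint of GB]
2. C_y = 3  [C is the midpoint of GB]
   → C = (-41/6, 3)
3. E_x = -24  [AF ∥ EG ∩ FG ∥ AE]
4. E_y = 0  [AF ∥ EG ∩ FG ∥ AE]
   → E = (-24, 0)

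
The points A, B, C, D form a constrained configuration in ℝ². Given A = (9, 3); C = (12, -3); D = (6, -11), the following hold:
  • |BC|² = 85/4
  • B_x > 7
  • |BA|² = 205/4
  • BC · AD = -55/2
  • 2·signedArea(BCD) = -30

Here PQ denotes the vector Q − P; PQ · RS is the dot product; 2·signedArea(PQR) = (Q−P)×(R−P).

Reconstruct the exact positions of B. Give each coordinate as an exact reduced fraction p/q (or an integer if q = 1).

B = (15/2, -4)

1. B_x = 15/2  [BC · AD = -55/2 ∩ 2·signedArea(BCD) = -30]
2. B_y = -4  [BC · AD = -55/2 ∩ 2·signedArea(BCD) = -30]
   → B = (15/2, -4)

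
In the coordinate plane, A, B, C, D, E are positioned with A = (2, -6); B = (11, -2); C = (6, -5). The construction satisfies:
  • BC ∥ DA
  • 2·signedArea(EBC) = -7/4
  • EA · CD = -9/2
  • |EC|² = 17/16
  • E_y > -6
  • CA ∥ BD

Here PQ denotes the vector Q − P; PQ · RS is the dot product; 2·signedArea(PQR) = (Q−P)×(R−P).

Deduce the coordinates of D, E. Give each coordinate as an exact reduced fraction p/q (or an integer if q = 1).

D = (7, -3)
E = (5, -21/4)

1. D_x = 7  [BC ∥ DA ∩ CA ∥ BD]
2. D_y = -3  [BC ∥ DA ∩ CA ∥ BD]
   → D = (7, -3)
3. E_x = 5  [EA · CD = -9/2 ∩ 2·signedArea(EBC) = -7/4]
4. E_y = -21/4  [EA · CD = -9/2 ∩ 2·signedArea(EBC) = -7/4]
   → E = (5, -21/4)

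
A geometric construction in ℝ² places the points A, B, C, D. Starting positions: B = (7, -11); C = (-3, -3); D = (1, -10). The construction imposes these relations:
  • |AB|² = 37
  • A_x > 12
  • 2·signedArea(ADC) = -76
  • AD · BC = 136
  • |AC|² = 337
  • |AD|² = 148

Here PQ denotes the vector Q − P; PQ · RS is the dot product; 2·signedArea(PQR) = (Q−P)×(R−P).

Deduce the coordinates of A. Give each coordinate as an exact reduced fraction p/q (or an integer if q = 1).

A = (13, -12)

1. A_x = 13  [AD · BC = 136 ∩ 2·signedArea(ADC) = -76]
2. A_y = -12  [AD · BC = 136 ∩ 2·signedArea(ADC) = -76]
   → A = (13, -12)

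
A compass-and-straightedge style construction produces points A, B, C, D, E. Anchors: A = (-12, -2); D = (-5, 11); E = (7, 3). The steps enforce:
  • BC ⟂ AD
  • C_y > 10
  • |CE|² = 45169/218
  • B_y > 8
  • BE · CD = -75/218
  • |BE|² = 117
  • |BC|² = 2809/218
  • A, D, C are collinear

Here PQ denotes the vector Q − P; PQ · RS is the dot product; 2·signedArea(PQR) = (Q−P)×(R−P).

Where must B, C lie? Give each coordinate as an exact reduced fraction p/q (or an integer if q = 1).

1. C_x = -1125/218  [line -13·x + 7·y + -142 = 0 ∩ |CE|² = 45169/218]
2. C_y = 2333/218  [line -13·x + 7·y + -142 = 0 ∩ |CE|² = 45169/218]
   → C = (-1125/218, 2333/218)
3. B_x = -2  [line -35/218·x + -65/218·y + 515/218 = 0 ∩ |BE|² = 117]
4. B_y = 9  [line -35/218·x + -65/218·y + 515/218 = 0 ∩ |BE|² = 117]
   → B = (-2, 9)

B = (-2, 9)
C = (-1125/218, 2333/218)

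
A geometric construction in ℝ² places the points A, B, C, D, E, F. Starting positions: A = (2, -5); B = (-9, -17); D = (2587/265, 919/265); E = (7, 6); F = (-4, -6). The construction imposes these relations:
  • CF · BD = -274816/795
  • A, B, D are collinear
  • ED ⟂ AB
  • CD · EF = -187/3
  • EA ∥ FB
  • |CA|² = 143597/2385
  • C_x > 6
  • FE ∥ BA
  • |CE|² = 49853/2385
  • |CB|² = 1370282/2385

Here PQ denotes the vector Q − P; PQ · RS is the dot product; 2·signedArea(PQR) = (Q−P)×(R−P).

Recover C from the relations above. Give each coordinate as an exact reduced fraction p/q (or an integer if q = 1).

1. C_x = 4972/795  [line -4972/265·x + -5424/265·y + 23504/159 = 0 ∩ |CE|² = 49853/2385]
2. C_y = 1184/795  [line -4972/265·x + -5424/265·y + 23504/159 = 0 ∩ |CE|² = 49853/2385]
   → C = (4972/795, 1184/795)

C = (4972/795, 1184/795)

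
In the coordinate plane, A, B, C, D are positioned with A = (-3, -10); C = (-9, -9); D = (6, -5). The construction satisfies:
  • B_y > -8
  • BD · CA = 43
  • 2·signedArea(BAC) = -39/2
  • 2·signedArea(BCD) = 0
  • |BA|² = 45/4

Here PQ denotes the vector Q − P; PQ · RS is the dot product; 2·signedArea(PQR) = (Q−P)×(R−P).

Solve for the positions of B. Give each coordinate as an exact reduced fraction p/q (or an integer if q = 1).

1. B_x = -3/2  [2·signedArea(BCD) = 0 ∩ 2·signedArea(BAC) = -39/2]
2. B_y = -7  [2·signedArea(BCD) = 0 ∩ 2·signedArea(BAC) = -39/2]
   → B = (-3/2, -7)

B = (-3/2, -7)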